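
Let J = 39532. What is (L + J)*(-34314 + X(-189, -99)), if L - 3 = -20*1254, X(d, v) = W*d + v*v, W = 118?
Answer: -676710825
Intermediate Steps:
X(d, v) = v**2 + 118*d (X(d, v) = 118*d + v*v = 118*d + v**2 = v**2 + 118*d)
L = -25077 (L = 3 - 20*1254 = 3 - 25080 = -25077)
(L + J)*(-34314 + X(-189, -99)) = (-25077 + 39532)*(-34314 + ((-99)**2 + 118*(-189))) = 14455*(-34314 + (9801 - 22302)) = 14455*(-34314 - 12501) = 14455*(-46815) = -676710825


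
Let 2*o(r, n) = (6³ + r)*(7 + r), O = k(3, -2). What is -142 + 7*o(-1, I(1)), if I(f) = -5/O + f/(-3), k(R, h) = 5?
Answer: 4373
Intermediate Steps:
O = 5
I(f) = -1 - f/3 (I(f) = -5/5 + f/(-3) = -5*⅕ + f*(-⅓) = -1 - f/3)
o(r, n) = (7 + r)*(216 + r)/2 (o(r, n) = ((6³ + r)*(7 + r))/2 = ((216 + r)*(7 + r))/2 = ((7 + r)*(216 + r))/2 = (7 + r)*(216 + r)/2)
-142 + 7*o(-1, I(1)) = -142 + 7*(756 + (½)*(-1)² + (223/2)*(-1)) = -142 + 7*(756 + (½)*1 - 223/2) = -142 + 7*(756 + ½ - 223/2) = -142 + 7*645 = -142 + 4515 = 4373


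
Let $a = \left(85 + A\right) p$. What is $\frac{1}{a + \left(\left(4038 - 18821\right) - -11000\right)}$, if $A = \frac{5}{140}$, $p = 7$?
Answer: $- \frac{4}{12751} \approx -0.0003137$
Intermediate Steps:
$A = \frac{1}{28}$ ($A = 5 \cdot \frac{1}{140} = \frac{1}{28} \approx 0.035714$)
$a = \frac{2381}{4}$ ($a = \left(85 + \frac{1}{28}\right) 7 = \frac{2381}{28} \cdot 7 = \frac{2381}{4} \approx 595.25$)
$\frac{1}{a + \left(\left(4038 - 18821\right) - -11000\right)} = \frac{1}{\frac{2381}{4} + \left(\left(4038 - 18821\right) - -11000\right)} = \frac{1}{\frac{2381}{4} + \left(-14783 + 11000\right)} = \frac{1}{\frac{2381}{4} - 3783} = \frac{1}{- \frac{12751}{4}} = - \frac{4}{12751}$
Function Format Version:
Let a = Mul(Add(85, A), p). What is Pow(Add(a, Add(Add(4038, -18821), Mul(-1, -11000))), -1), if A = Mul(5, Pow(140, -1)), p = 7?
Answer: Rational(-4, 12751) ≈ -0.00031370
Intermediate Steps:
A = Rational(1, 28) (A = Mul(5, Rational(1, 140)) = Rational(1, 28) ≈ 0.035714)
a = Rational(2381, 4) (a = Mul(Add(85, Rational(1, 28)), 7) = Mul(Rational(2381, 28), 7) = Rational(2381, 4) ≈ 595.25)
Pow(Add(a, Add(Add(4038, -18821), Mul(-1, -11000))), -1) = Pow(Add(Rational(2381, 4), Add(Add(4038, -18821), Mul(-1, -11000))), -1) = Pow(Add(Rational(2381, 4), Add(-14783, 11000)), -1) = Pow(Add(Rational(2381, 4), -3783), -1) = Pow(Rational(-12751, 4), -1) = Rational(-4, 12751)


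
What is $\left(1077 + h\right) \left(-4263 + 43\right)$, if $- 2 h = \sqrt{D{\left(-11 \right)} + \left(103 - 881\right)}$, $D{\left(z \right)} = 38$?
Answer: $-4544940 + 4220 i \sqrt{185} \approx -4.5449 \cdot 10^{6} + 57398.0 i$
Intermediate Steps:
$h = - i \sqrt{185}$ ($h = - \frac{\sqrt{38 + \left(103 - 881\right)}}{2} = - \frac{\sqrt{38 - 778}}{2} = - \frac{\sqrt{-740}}{2} = - \frac{2 i \sqrt{185}}{2} = - i \sqrt{185} \approx - 13.601 i$)
$\left(1077 + h\right) \left(-4263 + 43\right) = \left(1077 - i \sqrt{185}\right) \left(-4263 + 43\right) = \left(1077 - i \sqrt{185}\right) \left(-4220\right) = -4544940 + 4220 i \sqrt{185}$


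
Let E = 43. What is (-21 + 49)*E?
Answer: 1204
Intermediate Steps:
(-21 + 49)*E = (-21 + 49)*43 = 28*43 = 1204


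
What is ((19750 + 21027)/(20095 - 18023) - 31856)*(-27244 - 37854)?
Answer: 2147090065395/1036 ≈ 2.0725e+9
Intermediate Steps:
((19750 + 21027)/(20095 - 18023) - 31856)*(-27244 - 37854) = (40777/2072 - 31856)*(-65098) = -65964855/2072*(-65098) = 2147090065395/1036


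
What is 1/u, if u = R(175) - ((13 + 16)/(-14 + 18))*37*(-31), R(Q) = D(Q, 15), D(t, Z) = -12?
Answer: 4/33215 ≈ 0.00012043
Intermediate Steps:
R(Q) = -12
u = 33215/4 (u = -12 - ((13 + 16)/(-14 + 18))*37*(-31) = -12 - (29/4)*37*(-31) = -12 - 1073*(-31)/4 = -12 - 1*(-33263/4) = -12 + 33263/4 = 33215/4 ≈ 8303.8)
1/u = 1/(33215/4) = 4/33215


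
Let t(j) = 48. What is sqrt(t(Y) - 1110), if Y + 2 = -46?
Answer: 3*I*sqrt(118) ≈ 32.588*I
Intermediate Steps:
Y = -48 (Y = -2 - 46 = -48)
sqrt(t(Y) - 1110) = sqrt(48 - 1110) = sqrt(-1062) = 3*I*sqrt(118)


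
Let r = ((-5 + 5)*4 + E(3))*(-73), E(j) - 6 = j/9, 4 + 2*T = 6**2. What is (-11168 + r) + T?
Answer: -34843/3 ≈ -11614.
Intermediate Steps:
T = 16 (T = -2 + (1/2)*6**2 = -2 + (1/2)*36 = -2 + 18 = 16)
E(j) = 6 + j/9
r = -1387/3 (r = ((-5 + 5)*4 + (6 + (1/9)*3))*(-73) = (0*4 + (6 + 1/3))*(-73) = (0 + 19/3)*(-73) = (19/3)*(-73) = -1387/3 ≈ -462.33)
(-11168 + r) + T = (-11168 - 1387/3) + 16 = -34891/3 + 16 = -34843/3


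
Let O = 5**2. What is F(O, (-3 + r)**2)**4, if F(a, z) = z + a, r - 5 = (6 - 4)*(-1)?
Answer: 390625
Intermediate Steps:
r = 3 (r = 5 + (6 - 4)*(-1) = 5 + 2*(-1) = 5 - 2 = 3)
O = 25
F(a, z) = a + z
F(O, (-3 + r)**2)**4 = (25 + (-3 + 3)**2)**4 = (25 + 0**2)**4 = (25 + 0)**4 = 25**4 = 390625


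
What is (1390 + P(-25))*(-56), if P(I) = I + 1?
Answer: -76496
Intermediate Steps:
P(I) = 1 + I
(1390 + P(-25))*(-56) = (1390 + (1 - 25))*(-56) = (1390 - 24)*(-56) = 1366*(-56) = -76496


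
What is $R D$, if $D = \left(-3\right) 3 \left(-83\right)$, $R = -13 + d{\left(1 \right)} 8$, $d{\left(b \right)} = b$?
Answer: $-3735$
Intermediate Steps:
$R = -5$ ($R = -13 + 1 \cdot 8 = -13 + 8 = -5$)
$D = 747$ ($D = \left(-9\right) \left(-83\right) = 747$)
$R D = \left(-5\right) 747 = -3735$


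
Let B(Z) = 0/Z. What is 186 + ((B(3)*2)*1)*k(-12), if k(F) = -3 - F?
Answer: 186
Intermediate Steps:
B(Z) = 0
186 + ((B(3)*2)*1)*k(-12) = 186 + ((0*2)*1)*(-3 - 1*(-12)) = 186 + (0*1)*(-3 + 12) = 186 + 0*9 = 186 + 0 = 186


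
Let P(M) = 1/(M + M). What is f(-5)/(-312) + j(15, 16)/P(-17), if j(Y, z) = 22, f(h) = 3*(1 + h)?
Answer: -19447/26 ≈ -747.96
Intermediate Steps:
f(h) = 3 + 3*h
P(M) = 1/(2*M)
f(-5)/(-312) + j(15, 16)/P(-17) = (3 + 3*(-5))/(-312) + 22/(((1/2)/(-17))) = (3 - 15)*(-1/312) + 22/(((1/2)*(-1/17))) = -12*(-1/312) + 22/(-1/34) = 1/26 + 22*(-34) = 1/26 - 748 = -19447/26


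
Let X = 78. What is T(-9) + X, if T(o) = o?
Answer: 69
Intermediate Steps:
T(-9) + X = -9 + 78 = 69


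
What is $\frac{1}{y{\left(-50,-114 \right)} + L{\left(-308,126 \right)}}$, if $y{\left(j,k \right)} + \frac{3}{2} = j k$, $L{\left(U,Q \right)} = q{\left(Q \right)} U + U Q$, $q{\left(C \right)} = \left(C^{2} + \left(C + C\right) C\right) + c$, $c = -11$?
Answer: $- \frac{2}{29398291} \approx -6.8031 \cdot 10^{-8}$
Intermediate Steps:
$q{\left(C \right)} = -11 + 3 C^{2}$ ($q{\left(C \right)} = \left(C^{2} + \left(C + C\right) C\right) - 11 = \left(C^{2} + 2 C C\right) - 11 = \left(C^{2} + 2 C^{2}\right) - 11 = 3 C^{2} - 11 = -11 + 3 C^{2}$)
$L{\left(U,Q \right)} = Q U + U \left(-11 + 3 Q^{2}\right)$ ($L{\left(U,Q \right)} = \left(-11 + 3 Q^{2}\right) U + U Q = U \left(-11 + 3 Q^{2}\right) + Q U = Q U + U \left(-11 + 3 Q^{2}\right)$)
$y{\left(j,k \right)} = - \frac{3}{2} + j k$
$\frac{1}{y{\left(-50,-114 \right)} + L{\left(-308,126 \right)}} = \frac{1}{\left(- \frac{3}{2} - -5700\right) - 308 \left(-11 + 126 + 3 \cdot 126^{2}\right)} = \frac{1}{\left(- \frac{3}{2} + 5700\right) - 308 \left(-11 + 126 + 3 \cdot 15876\right)} = \frac{1}{\frac{11397}{2} - 308 \left(-11 + 126 + 47628\right)} = \frac{1}{\frac{11397}{2} - 14704844} = \frac{1}{- \frac{29398291}{2}} = - \frac{2}{29398291}$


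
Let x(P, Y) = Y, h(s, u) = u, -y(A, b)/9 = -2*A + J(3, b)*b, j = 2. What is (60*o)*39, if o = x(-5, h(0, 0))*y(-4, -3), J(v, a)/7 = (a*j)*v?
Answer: 0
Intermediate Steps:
J(v, a) = 14*a*v (J(v, a) = 7*((a*2)*v) = 7*((2*a)*v) = 7*(2*a*v) = 14*a*v)
y(A, b) = -378*b² + 18*A (y(A, b) = -9*(-2*A + (14*b*3)*b) = -9*(-2*A + (42*b)*b) = -9*(-2*A + 42*b²) = -378*b² + 18*A)
o = 0 (o = 0*(-378*(-3)² + 18*(-4)) = 0*(-378*9 - 72) = 0*(-3402 - 72) = 0*(-3474) = 0)
(60*o)*39 = (60*0)*39 = 0*39 = 0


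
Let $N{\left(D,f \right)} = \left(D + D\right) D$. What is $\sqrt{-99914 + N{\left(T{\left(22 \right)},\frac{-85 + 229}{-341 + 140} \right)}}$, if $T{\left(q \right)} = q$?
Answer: $3 i \sqrt{10994} \approx 314.56 i$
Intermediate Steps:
$N{\left(D,f \right)} = 2 D^{2}$ ($N{\left(D,f \right)} = 2 D D = 2 D^{2}$)
$\sqrt{-99914 + N{\left(T{\left(22 \right)},\frac{-85 + 229}{-341 + 140} \right)}} = \sqrt{-99914 + 2 \cdot 22^{2}} = \sqrt{-99914 + 2 \cdot 484} = \sqrt{-99914 + 968} = \sqrt{-98946} = 3 i \sqrt{10994}$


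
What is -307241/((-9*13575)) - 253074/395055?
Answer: 2010172829/1072574325 ≈ 1.8742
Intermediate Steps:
-307241/((-9*13575)) - 253074/395055 = -307241/(-122175) - 253074*1/395055 = -307241*(-1/122175) - 84358/131685 = 307241/122175 - 84358/131685 = 2010172829/1072574325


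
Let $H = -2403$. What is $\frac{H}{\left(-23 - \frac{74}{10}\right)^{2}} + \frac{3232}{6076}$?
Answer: $- \frac{72585893}{35094976} \approx -2.0683$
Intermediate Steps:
$\frac{H}{\left(-23 - \frac{74}{10}\right)^{2}} + \frac{3232}{6076} = - \frac{2403}{\left(-23 - \frac{74}{10}\right)^{2}} + \frac{3232}{6076} = - \frac{2403}{\left(-23 - \frac{37}{5}\right)^{2}} + 3232 \cdot \frac{1}{6076} = - \frac{2403}{\left(-23 - \frac{37}{5}\right)^{2}} + \frac{808}{1519} = - \frac{2403}{\left(- \frac{152}{5}\right)^{2}} + \frac{808}{1519} = - \frac{2403}{\frac{23104}{25}} + \frac{808}{1519} = \left(-2403\right) \frac{25}{23104} + \frac{808}{1519} = - \frac{60075}{23104} + \frac{808}{1519} = - \frac{72585893}{35094976}$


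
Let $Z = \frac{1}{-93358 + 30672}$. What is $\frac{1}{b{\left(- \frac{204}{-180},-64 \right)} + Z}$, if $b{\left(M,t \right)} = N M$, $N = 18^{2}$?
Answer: $\frac{313430}{115091491} \approx 0.0027233$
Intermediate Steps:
$N = 324$
$b{\left(M,t \right)} = 324 M$
$Z = - \frac{1}{62686}$ ($Z = \frac{1}{-62686} = - \frac{1}{62686} \approx -1.5953 \cdot 10^{-5}$)
$\frac{1}{b{\left(- \frac{204}{-180},-64 \right)} + Z} = \frac{1}{324 \left(- \frac{204}{-180}\right) - \frac{1}{62686}} = \frac{1}{324 \left(\left(-204\right) \left(- \frac{1}{180}\right)\right) - \frac{1}{62686}} = \frac{1}{324 \cdot \frac{17}{15} - \frac{1}{62686}} = \frac{1}{\frac{1836}{5} - \frac{1}{62686}} = \frac{1}{\frac{115091491}{313430}} = \frac{313430}{115091491}$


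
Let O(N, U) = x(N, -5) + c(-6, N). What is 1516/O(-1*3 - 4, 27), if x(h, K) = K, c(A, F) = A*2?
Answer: -1516/17 ≈ -89.177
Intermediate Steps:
c(A, F) = 2*A
O(N, U) = -17 (O(N, U) = -5 + 2*(-6) = -5 - 12 = -17)
1516/O(-1*3 - 4, 27) = 1516/(-17) = 1516*(-1/17) = -1516/17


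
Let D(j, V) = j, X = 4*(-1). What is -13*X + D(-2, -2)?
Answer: 50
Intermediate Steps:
X = -4
-13*X + D(-2, -2) = -13*(-4) - 2 = 52 - 2 = 50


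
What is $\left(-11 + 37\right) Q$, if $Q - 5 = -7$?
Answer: $-52$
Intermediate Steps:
$Q = -2$ ($Q = 5 - 7 = -2$)
$\left(-11 + 37\right) Q = \left(-11 + 37\right) \left(-2\right) = 26 \left(-2\right) = -52$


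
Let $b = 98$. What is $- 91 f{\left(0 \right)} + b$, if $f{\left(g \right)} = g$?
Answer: $98$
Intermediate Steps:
$- 91 f{\left(0 \right)} + b = \left(-91\right) 0 + 98 = 0 + 98 = 98$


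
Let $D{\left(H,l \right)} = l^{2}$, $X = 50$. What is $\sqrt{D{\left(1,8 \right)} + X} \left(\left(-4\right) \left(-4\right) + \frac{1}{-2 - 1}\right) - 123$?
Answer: $-123 + \frac{47 \sqrt{114}}{3} \approx 44.274$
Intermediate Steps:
$\sqrt{D{\left(1,8 \right)} + X} \left(\left(-4\right) \left(-4\right) + \frac{1}{-2 - 1}\right) - 123 = \sqrt{8^{2} + 50} \left(\left(-4\right) \left(-4\right) + \frac{1}{-2 - 1}\right) - 123 = \sqrt{64 + 50} \left(16 + \frac{1}{-3}\right) - 123 = \sqrt{114} \left(16 - \frac{1}{3}\right) - 123 = \sqrt{114} \cdot \frac{47}{3} - 123 = \frac{47 \sqrt{114}}{3} - 123 = -123 + \frac{47 \sqrt{114}}{3}$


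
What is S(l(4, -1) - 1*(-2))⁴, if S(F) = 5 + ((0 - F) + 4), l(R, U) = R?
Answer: 81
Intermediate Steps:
S(F) = 9 - F (S(F) = 5 + (-F + 4) = 5 + (4 - F) = 9 - F)
S(l(4, -1) - 1*(-2))⁴ = (9 - (4 - 1*(-2)))⁴ = (9 - (4 + 2))⁴ = (9 - 1*6)⁴ = (9 - 6)⁴ = 3⁴ = 81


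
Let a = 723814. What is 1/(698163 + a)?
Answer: 1/1421977 ≈ 7.0325e-7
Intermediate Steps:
1/(698163 + a) = 1/(698163 + 723814) = 1/1421977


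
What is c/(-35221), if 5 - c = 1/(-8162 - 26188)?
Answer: -171751/1209841350 ≈ -0.00014196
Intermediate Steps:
c = 171751/34350 (c = 5 - 1/(-8162 - 26188) = 5 - 1/(-34350) = 5 - 1*(-1/34350) = 5 + 1/34350 = 171751/34350 ≈ 5.0000)
c/(-35221) = (171751/34350)/(-35221) = (171751/34350)*(-1/35221) = -171751/1209841350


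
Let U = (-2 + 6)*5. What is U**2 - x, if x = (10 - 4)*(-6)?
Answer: 436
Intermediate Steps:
U = 20 (U = 4*5 = 20)
x = -36 (x = 6*(-6) = -36)
U**2 - x = 20**2 - 1*(-36) = 400 + 36 = 436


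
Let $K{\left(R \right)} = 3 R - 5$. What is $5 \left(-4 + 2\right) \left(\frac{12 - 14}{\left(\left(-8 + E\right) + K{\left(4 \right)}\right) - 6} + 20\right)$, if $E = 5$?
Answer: $-210$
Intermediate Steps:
$K{\left(R \right)} = -5 + 3 R$
$5 \left(-4 + 2\right) \left(\frac{12 - 14}{\left(\left(-8 + E\right) + K{\left(4 \right)}\right) - 6} + 20\right) = 5 \left(-4 + 2\right) \left(\frac{12 - 14}{\left(\left(-8 + 5\right) + \left(-5 + 3 \cdot 4\right)\right) - 6} + 20\right) = 5 \left(-2\right) \left(- \frac{2}{\left(-3 + \left(-5 + 12\right)\right) - 6} + 20\right) = - 10 \left(- \frac{2}{\left(-3 + 7\right) - 6} + 20\right) = - 10 \left(- \frac{2}{4 - 6} + 20\right) = - 10 \left(- \frac{2}{-2} + 20\right) = - 10 \left(\left(-2\right) \left(- \frac{1}{2}\right) + 20\right) = - 10 \left(1 + 20\right) = \left(-10\right) 21 = -210$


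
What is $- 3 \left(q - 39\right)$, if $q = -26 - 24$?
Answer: $267$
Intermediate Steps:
$q = -50$
$- 3 \left(q - 39\right) = - 3 \left(-50 - 39\right) = \left(-3\right) \left(-89\right) = 267$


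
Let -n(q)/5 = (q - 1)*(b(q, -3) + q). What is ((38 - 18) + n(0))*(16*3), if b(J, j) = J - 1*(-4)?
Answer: 1920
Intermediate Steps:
b(J, j) = 4 + J (b(J, j) = J + 4 = 4 + J)
n(q) = -5*(-1 + q)*(4 + 2*q) (n(q) = -5*(q - 1)*((4 + q) + q) = -5*(-1 + q)*(4 + 2*q))
((38 - 18) + n(0))*(16*3) = ((38 - 18) + (20 - 10*0 - 10*0²))*(16*3) = (20 + (20 + 0 - 10*0))*48 = (20 + (20 + 0 + 0))*48 = (20 + 20)*48 = 40*48 = 1920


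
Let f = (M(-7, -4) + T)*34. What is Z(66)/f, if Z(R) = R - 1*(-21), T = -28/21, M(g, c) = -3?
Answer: -261/442 ≈ -0.59050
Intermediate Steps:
T = -4/3 (T = -28*1/21 = -4/3 ≈ -1.3333)
f = -442/3 (f = (-3 - 4/3)*34 = -13/3*34 = -442/3 ≈ -147.33)
Z(R) = 21 + R (Z(R) = R + 21 = 21 + R)
Z(66)/f = (21 + 66)/(-442/3) = 87*(-3/442) = -261/442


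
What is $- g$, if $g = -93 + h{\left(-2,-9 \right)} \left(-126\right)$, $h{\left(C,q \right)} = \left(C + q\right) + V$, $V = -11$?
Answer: $-2679$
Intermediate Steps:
$h{\left(C,q \right)} = -11 + C + q$ ($h{\left(C,q \right)} = \left(C + q\right) - 11 = -11 + C + q$)
$g = 2679$ ($g = -93 + \left(-11 - 2 - 9\right) \left(-126\right) = -93 - -2772 = -93 + 2772 = 2679$)
$- g = \left(-1\right) 2679 = -2679$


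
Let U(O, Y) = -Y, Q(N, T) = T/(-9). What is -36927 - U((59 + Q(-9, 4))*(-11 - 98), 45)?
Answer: -36882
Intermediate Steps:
Q(N, T) = -T/9 (Q(N, T) = T*(-⅑) = -T/9)
-36927 - U((59 + Q(-9, 4))*(-11 - 98), 45) = -36927 - (-1)*45 = -36927 - 1*(-45) = -36927 + 45 = -36882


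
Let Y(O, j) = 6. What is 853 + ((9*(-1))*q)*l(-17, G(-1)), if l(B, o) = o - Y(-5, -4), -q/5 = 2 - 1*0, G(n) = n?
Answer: 223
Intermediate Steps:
q = -10 (q = -5*(2 - 1*0) = -5*(2 + 0) = -5*2 = -10)
l(B, o) = -6 + o (l(B, o) = o - 1*6 = o - 6 = -6 + o)
853 + ((9*(-1))*q)*l(-17, G(-1)) = 853 + ((9*(-1))*(-10))*(-6 - 1) = 853 - 9*(-10)*(-7) = 853 + 90*(-7) = 853 - 630 = 223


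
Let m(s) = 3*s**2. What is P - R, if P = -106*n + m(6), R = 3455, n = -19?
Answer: -1333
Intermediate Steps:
P = 2122 (P = -106*(-19) + 3*6**2 = 2014 + 3*36 = 2014 + 108 = 2122)
P - R = 2122 - 1*3455 = 2122 - 3455 = -1333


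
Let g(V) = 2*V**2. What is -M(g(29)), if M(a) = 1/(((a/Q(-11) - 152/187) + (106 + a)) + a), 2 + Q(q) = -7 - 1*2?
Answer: -187/620144 ≈ -0.00030154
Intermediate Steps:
Q(q) = -11 (Q(q) = -2 + (-7 - 1*2) = -2 + (-7 - 2) = -2 - 9 = -11)
M(a) = 1/(19670/187 + 21*a/11) (M(a) = 1/(((a/(-11) - 152/187) + (106 + a)) + a) = 1/(((a*(-1/11) - 152*1/187) + (106 + a)) + a) = 1/(((-a/11 - 152/187) + (106 + a)) + a) = 1/(((-152/187 - a/11) + (106 + a)) + a) = 1/((19670/187 + 10*a/11) + a) = 1/(19670/187 + 21*a/11))
-M(g(29)) = -187/(7*(2810 + 51*(2*29**2))) = -187/(7*(2810 + 51*(2*841))) = -187/(7*(2810 + 51*1682)) = -187/(7*(2810 + 85782)) = -187/(7*88592) = -1*187/620144 = -187/620144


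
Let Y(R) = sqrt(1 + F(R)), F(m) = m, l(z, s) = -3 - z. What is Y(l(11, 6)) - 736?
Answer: -736 + I*sqrt(13) ≈ -736.0 + 3.6056*I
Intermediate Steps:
Y(R) = sqrt(1 + R)
Y(l(11, 6)) - 736 = sqrt(1 + (-3 - 1*11)) - 736 = sqrt(1 + (-3 - 11)) - 736 = sqrt(1 - 14) - 736 = sqrt(-13) - 736 = I*sqrt(13) - 736 = -736 + I*sqrt(13)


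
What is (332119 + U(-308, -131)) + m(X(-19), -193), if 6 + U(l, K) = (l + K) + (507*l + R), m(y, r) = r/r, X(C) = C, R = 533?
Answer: 176052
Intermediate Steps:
m(y, r) = 1
U(l, K) = 527 + K + 508*l (U(l, K) = -6 + ((l + K) + (507*l + 533)) = -6 + ((K + l) + (533 + 507*l)) = -6 + (533 + K + 508*l) = 527 + K + 508*l)
(332119 + U(-308, -131)) + m(X(-19), -193) = (332119 + (527 - 131 + 508*(-308))) + 1 = (332119 + (527 - 131 - 156464)) + 1 = (332119 - 156068) + 1 = 176051 + 1 = 176052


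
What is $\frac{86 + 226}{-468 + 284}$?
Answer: $- \frac{39}{23} \approx -1.6957$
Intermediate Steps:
$\frac{86 + 226}{-468 + 284} = \frac{312}{-184} = 312 \left(- \frac{1}{184}\right) = - \frac{39}{23}$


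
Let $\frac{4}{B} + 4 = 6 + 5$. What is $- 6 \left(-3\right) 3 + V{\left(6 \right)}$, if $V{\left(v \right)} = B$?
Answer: $\frac{382}{7} \approx 54.571$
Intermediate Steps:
$B = \frac{4}{7}$ ($B = \frac{4}{-4 + \left(6 + 5\right)} = \frac{4}{-4 + 11} = \frac{4}{7} \approx 0.57143$)
$V{\left(v \right)} = \frac{4}{7}$
$- 6 \left(-3\right) 3 + V{\left(6 \right)} = - 6 \left(-3\right) 3 + \frac{4}{7} = - \left(-18\right) 3 + \frac{4}{7} = \left(-1\right) \left(-54\right) + \frac{4}{7} = 54 + \frac{4}{7} = \frac{382}{7}$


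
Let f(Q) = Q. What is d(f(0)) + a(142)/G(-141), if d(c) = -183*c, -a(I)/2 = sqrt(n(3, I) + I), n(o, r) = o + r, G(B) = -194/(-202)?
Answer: -202*sqrt(287)/97 ≈ -35.279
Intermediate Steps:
G(B) = 97/101 (G(B) = -194*(-1/202) = 97/101)
a(I) = -2*sqrt(3 + 2*I) (a(I) = -2*sqrt((3 + I) + I) = -2*sqrt(3 + 2*I))
d(f(0)) + a(142)/G(-141) = -183*0 + (-2*sqrt(3 + 2*142))/(97/101) = 0 - 2*sqrt(3 + 284)*(101/97) = 0 - 2*sqrt(287)*(101/97) = 0 - 202*sqrt(287)/97 = -202*sqrt(287)/97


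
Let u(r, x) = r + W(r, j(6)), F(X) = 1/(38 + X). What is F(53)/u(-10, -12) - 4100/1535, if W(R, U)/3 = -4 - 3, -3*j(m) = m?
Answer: -2313527/866047 ≈ -2.6714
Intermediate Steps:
j(m) = -m/3
W(R, U) = -21 (W(R, U) = 3*(-4 - 3) = 3*(-7) = -21)
u(r, x) = -21 + r (u(r, x) = r - 21 = -21 + r)
F(53)/u(-10, -12) - 4100/1535 = 1/((38 + 53)*(-21 - 10)) - 4100/1535 = 1/(91*(-31)) - 4100*1/1535 = (1/91)*(-1/31) - 820/307 = -1/2821 - 820/307 = -2313527/866047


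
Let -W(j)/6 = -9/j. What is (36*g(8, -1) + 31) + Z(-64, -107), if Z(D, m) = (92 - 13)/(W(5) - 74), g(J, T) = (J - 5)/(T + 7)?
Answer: 191/4 ≈ 47.750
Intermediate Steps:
W(j) = 54/j (W(j) = -(-54)/j = 54/j)
g(J, T) = (-5 + J)/(7 + T)
Z(D, m) = -5/4 (Z(D, m) = (92 - 13)/(54/5 - 74) = 79/(54*(⅕) - 74) = 79/(54/5 - 74) = 79/(-316/5) = 79*(-5/316) = -5/4)
(36*g(8, -1) + 31) + Z(-64, -107) = (36*((-5 + 8)/(7 - 1)) + 31) - 5/4 = (36*(3/6) + 31) - 5/4 = (36*((⅙)*3) + 31) - 5/4 = (36*(½) + 31) - 5/4 = (18 + 31) - 5/4 = 49 - 5/4 = 191/4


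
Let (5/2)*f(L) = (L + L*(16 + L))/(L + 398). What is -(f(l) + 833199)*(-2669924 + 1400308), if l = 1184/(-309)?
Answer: 99531315756907879984/94088955 ≈ 1.0578e+12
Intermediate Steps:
l = -1184/309 (l = 1184*(-1/309) = -1184/309 ≈ -3.8317)
f(L) = 2*(L + L*(16 + L))/(5*(398 + L)) (f(L) = 2*((L + L*(16 + L))/(L + 398))/5 = 2*((L + L*(16 + L))/(398 + L))/5 = 2*(L + L*(16 + L))/(5*(398 + L)))
-(f(l) + 833199)*(-2669924 + 1400308) = -((2/5)*(-1184/309)*(17 - 1184/309)/(398 - 1184/309) + 833199)*(-2669924 + 1400308) = -((2/5)*(-1184/309)*(4069/309)/(121798/309) + 833199)*(-1269616) = -((2/5)*(-1184/309)*(309/121798)*(4069/309) + 833199)*(-1269616) = -(-4817696/94088955 + 833199)*(-1269616) = -78394818399349*(-1269616)/94088955 = -1*(-99531315756907879984/94088955) = 99531315756907879984/94088955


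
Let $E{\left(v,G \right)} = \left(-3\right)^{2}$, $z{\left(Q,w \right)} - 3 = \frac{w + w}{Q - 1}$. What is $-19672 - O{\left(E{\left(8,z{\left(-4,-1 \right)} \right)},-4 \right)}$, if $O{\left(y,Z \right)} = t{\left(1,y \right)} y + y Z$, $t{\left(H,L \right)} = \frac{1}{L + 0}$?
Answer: $-19637$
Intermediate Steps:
$z{\left(Q,w \right)} = 3 + \frac{2 w}{-1 + Q}$ ($z{\left(Q,w \right)} = 3 + \frac{w + w}{Q - 1} = 3 + \frac{2 w}{-1 + Q}$)
$t{\left(H,L \right)} = \frac{1}{L}$
$E{\left(v,G \right)} = 9$
$O{\left(y,Z \right)} = 1 + Z y$ ($O{\left(y,Z \right)} = \frac{y}{y} + y Z = 1 + Z y$)
$-19672 - O{\left(E{\left(8,z{\left(-4,-1 \right)} \right)},-4 \right)} = -19672 - \left(1 - 36\right) = -19672 - -35 = -19672 + 35 = -19637$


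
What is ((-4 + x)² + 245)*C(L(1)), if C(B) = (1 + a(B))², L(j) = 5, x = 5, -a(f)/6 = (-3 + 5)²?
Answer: 130134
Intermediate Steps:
a(f) = -24 (a(f) = -6*(-3 + 5)² = -6*2² = -6*4 = -24)
C(B) = 529 (C(B) = (1 - 24)² = (-23)² = 529)
((-4 + x)² + 245)*C(L(1)) = ((-4 + 5)² + 245)*529 = (1² + 245)*529 = (1 + 245)*529 = 246*529 = 130134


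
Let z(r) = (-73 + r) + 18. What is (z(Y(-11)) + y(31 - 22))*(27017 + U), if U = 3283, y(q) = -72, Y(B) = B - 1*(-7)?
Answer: -3969300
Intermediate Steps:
Y(B) = 7 + B (Y(B) = B + 7 = 7 + B)
z(r) = -55 + r
(z(Y(-11)) + y(31 - 22))*(27017 + U) = ((-55 + (7 - 11)) - 72)*(27017 + 3283) = ((-55 - 4) - 72)*30300 = (-59 - 72)*30300 = -131*30300 = -3969300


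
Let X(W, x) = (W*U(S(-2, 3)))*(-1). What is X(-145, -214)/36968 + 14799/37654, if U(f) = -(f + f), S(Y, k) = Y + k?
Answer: 134042443/347998268 ≈ 0.38518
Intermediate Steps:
U(f) = -2*f
X(W, x) = 2*W (X(W, x) = (W*(-2*(-2 + 3)))*(-1) = (W*(-2*1))*(-1) = (W*(-2))*(-1) = -2*W*(-1) = 2*W)
X(-145, -214)/36968 + 14799/37654 = (2*(-145))/36968 + 14799/37654 = -290*1/36968 + 14799*(1/37654) = -145/18484 + 14799/37654 = 134042443/347998268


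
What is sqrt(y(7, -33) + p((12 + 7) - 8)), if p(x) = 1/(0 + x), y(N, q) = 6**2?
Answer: sqrt(4367)/11 ≈ 6.0076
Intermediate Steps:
y(N, q) = 36
p(x) = 1/x
sqrt(y(7, -33) + p((12 + 7) - 8)) = sqrt(36 + 1/((12 + 7) - 8)) = sqrt(36 + 1/(19 - 8)) = sqrt(36 + 1/11) = sqrt(397/11) = sqrt(4367)/11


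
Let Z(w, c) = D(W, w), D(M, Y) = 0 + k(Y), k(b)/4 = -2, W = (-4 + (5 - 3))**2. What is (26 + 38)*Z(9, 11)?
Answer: -512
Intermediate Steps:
W = 4 (W = (-4 + 2)**2 = (-2)**2 = 4)
k(b) = -8 (k(b) = 4*(-2) = -8)
D(M, Y) = -8 (D(M, Y) = 0 - 8 = -8)
Z(w, c) = -8
(26 + 38)*Z(9, 11) = (26 + 38)*(-8) = 64*(-8) = -512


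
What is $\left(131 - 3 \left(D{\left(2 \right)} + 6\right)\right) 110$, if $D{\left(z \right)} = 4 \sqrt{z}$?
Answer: $12430 - 1320 \sqrt{2} \approx 10563.0$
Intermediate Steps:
$\left(131 - 3 \left(D{\left(2 \right)} + 6\right)\right) 110 = \left(131 - 3 \left(4 \sqrt{2} + 6\right)\right) 110 = \left(131 - 3 \left(6 + 4 \sqrt{2}\right)\right) 110 = \left(131 - \left(18 + 12 \sqrt{2}\right)\right) 110 = \left(113 - 12 \sqrt{2}\right) 110 = 12430 - 1320 \sqrt{2}$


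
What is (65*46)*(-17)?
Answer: -50830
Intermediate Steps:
(65*46)*(-17) = 2990*(-17) = -50830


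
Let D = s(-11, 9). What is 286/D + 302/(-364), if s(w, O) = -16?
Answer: -13617/728 ≈ -18.705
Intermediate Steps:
D = -16
286/D + 302/(-364) = 286/(-16) + 302/(-364) = 286*(-1/16) + 302*(-1/364) = -143/8 - 151/182 = -13617/728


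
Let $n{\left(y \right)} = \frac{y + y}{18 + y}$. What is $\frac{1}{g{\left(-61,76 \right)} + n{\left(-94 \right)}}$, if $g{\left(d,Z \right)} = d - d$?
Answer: $\frac{19}{47} \approx 0.40426$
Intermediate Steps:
$g{\left(d,Z \right)} = 0$
$n{\left(y \right)} = \frac{2 y}{18 + y}$
$\frac{1}{g{\left(-61,76 \right)} + n{\left(-94 \right)}} = \frac{1}{0 + 2 \left(-94\right) \frac{1}{18 - 94}} = \frac{1}{0 + 2 \left(-94\right) \frac{1}{-76}} = \frac{1}{0 + 2 \left(-94\right) \left(- \frac{1}{76}\right)} = \frac{1}{0 + \frac{47}{19}} = \frac{1}{\frac{47}{19}} = \frac{19}{47}$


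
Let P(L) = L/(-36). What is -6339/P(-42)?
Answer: -38034/7 ≈ -5433.4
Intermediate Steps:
P(L) = -L/36 (P(L) = L*(-1/36) = -L/36)
-6339/P(-42) = -6339/((-1/36*(-42))) = -6339/7/6 = -6339*6/7 = -38034/7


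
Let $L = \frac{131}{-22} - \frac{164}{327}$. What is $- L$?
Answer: $\frac{46445}{7194} \approx 6.4561$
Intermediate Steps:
$L = - \frac{46445}{7194}$ ($L = 131 \left(- \frac{1}{22}\right) - \frac{164}{327} = - \frac{131}{22} - \frac{164}{327} = - \frac{46445}{7194} \approx -6.4561$)
$- L = \left(-1\right) \left(- \frac{46445}{7194}\right) = \frac{46445}{7194}$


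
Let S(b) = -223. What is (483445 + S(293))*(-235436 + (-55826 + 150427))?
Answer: -68054570370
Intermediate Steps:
(483445 + S(293))*(-235436 + (-55826 + 150427)) = (483445 - 223)*(-235436 + (-55826 + 150427)) = 483222*(-235436 + 94601) = 483222*(-140835) = -68054570370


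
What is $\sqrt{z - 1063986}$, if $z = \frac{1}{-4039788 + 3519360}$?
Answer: $\frac{i \sqrt{72043902688512963}}{260214} \approx 1031.5 i$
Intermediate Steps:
$z = - \frac{1}{520428}$ ($z = \frac{1}{-520428} = - \frac{1}{520428} \approx -1.9215 \cdot 10^{-6}$)
$\sqrt{z - 1063986} = \sqrt{- \frac{1}{520428} - 1063986} = \sqrt{- \frac{553728106009}{520428}} = \frac{i \sqrt{72043902688512963}}{260214}$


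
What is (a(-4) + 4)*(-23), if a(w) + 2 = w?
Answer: 46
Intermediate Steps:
a(w) = -2 + w
(a(-4) + 4)*(-23) = ((-2 - 4) + 4)*(-23) = (-6 + 4)*(-23) = -2*(-23) = 46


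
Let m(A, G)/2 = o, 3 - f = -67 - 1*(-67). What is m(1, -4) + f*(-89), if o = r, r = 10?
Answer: -247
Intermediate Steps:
f = 3 (f = 3 - (-67 - 1*(-67)) = 3 - (-67 + 67) = 3 - 1*0 = 3 + 0 = 3)
o = 10
m(A, G) = 20 (m(A, G) = 2*10 = 20)
m(1, -4) + f*(-89) = 20 + 3*(-89) = 20 - 267 = -247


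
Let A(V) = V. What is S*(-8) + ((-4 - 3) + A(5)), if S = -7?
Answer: 54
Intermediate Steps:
S*(-8) + ((-4 - 3) + A(5)) = -7*(-8) + ((-4 - 3) + 5) = 56 + (-7 + 5) = 56 - 2 = 54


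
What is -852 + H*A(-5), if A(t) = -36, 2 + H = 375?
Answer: -14280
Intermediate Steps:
H = 373 (H = -2 + 375 = 373)
-852 + H*A(-5) = -852 + 373*(-36) = -852 - 13428 = -14280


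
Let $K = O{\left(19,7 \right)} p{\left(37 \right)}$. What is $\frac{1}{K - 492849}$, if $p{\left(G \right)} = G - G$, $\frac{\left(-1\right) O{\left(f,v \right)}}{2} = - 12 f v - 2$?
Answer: $- \frac{1}{492849} \approx -2.029 \cdot 10^{-6}$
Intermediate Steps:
$O{\left(f,v \right)} = 4 + 24 f v$ ($O{\left(f,v \right)} = - 2 \left(- 12 f v - 2\right) = - 2 \left(-2 - 12 f v\right) = 4 + 24 f v$)
$p{\left(G \right)} = 0$
$K = 0$ ($K = \left(4 + 24 \cdot 19 \cdot 7\right) 0 = \left(4 + 3192\right) 0 = 3196 \cdot 0 = 0$)
$\frac{1}{K - 492849} = \frac{1}{0 - 492849} = \frac{1}{-492849} = - \frac{1}{492849}$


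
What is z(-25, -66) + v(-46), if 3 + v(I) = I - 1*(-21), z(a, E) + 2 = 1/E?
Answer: -1981/66 ≈ -30.015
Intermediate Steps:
z(a, E) = -2 + 1/E
v(I) = 18 + I (v(I) = -3 + (I - 1*(-21)) = -3 + (I + 21) = -3 + (21 + I) = 18 + I)
z(-25, -66) + v(-46) = (-2 + 1/(-66)) + (18 - 46) = (-2 - 1/66) - 28 = -133/66 - 28 = -1981/66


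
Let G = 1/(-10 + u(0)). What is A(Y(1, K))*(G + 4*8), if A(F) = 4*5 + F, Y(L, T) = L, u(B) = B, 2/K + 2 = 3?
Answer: 6699/10 ≈ 669.90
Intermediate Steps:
K = 2 (K = 2/(-2 + 3) = 2/1 = 2*1 = 2)
A(F) = 20 + F
G = -⅒ (G = 1/(-10 + 0) = 1/(-10) = -⅒ ≈ -0.10000)
A(Y(1, K))*(G + 4*8) = (20 + 1)*(-⅒ + 4*8) = 21*(-⅒ + 32) = 21*(319/10) = 6699/10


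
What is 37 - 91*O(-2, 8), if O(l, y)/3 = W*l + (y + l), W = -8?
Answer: -5969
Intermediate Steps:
O(l, y) = -21*l + 3*y (O(l, y) = 3*(-8*l + (y + l)) = 3*(-8*l + (l + y)) = 3*(y - 7*l) = -21*l + 3*y)
37 - 91*O(-2, 8) = 37 - 91*(-21*(-2) + 3*8) = 37 - 91*(42 + 24) = 37 - 91*66 = 37 - 6006 = -5969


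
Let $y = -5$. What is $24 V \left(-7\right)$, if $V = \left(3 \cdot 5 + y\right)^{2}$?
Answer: $-16800$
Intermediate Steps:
$V = 100$ ($V = \left(3 \cdot 5 - 5\right)^{2} = \left(15 - 5\right)^{2} = 10^{2} = 100$)
$24 V \left(-7\right) = 24 \cdot 100 \left(-7\right) = 2400 \left(-7\right) = -16800$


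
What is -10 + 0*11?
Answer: -10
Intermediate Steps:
-10 + 0*11 = -10 + 0 = -10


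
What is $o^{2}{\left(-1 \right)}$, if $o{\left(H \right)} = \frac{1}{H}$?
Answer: $1$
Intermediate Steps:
$o^{2}{\left(-1 \right)} = \left(\frac{1}{-1}\right)^{2} = \left(-1\right)^{2} = 1$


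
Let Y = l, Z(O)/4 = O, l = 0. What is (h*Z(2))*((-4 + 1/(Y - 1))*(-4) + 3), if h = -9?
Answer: -1656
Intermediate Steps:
Z(O) = 4*O
Y = 0
(h*Z(2))*((-4 + 1/(Y - 1))*(-4) + 3) = (-36*2)*((-4 + 1/(0 - 1))*(-4) + 3) = (-9*8)*((-4 + 1/(-1))*(-4) + 3) = -72*((-4 - 1)*(-4) + 3) = -72*(-5*(-4) + 3) = -72*(20 + 3) = -72*23 = -1656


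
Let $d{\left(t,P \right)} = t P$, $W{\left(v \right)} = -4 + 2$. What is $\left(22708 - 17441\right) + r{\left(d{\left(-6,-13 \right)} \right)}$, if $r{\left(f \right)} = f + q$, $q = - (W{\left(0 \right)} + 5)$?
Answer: $5342$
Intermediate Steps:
$W{\left(v \right)} = -2$
$d{\left(t,P \right)} = P t$
$q = -3$ ($q = - (-2 + 5) = \left(-1\right) 3 = -3$)
$r{\left(f \right)} = -3 + f$ ($r{\left(f \right)} = f - 3 = -3 + f$)
$\left(22708 - 17441\right) + r{\left(d{\left(-6,-13 \right)} \right)} = \left(22708 - 17441\right) - -75 = 5267 + \left(-3 + 78\right) = 5267 + 75 = 5342$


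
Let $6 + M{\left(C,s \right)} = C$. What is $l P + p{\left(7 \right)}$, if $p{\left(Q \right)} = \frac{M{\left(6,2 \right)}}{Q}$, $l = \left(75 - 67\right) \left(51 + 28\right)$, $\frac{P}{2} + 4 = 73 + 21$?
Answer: $113760$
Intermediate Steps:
$P = 180$ ($P = -8 + 2 \left(73 + 21\right) = -8 + 2 \cdot 94 = -8 + 188 = 180$)
$M{\left(C,s \right)} = -6 + C$
$l = 632$ ($l = 8 \cdot 79 = 632$)
$p{\left(Q \right)} = 0$ ($p{\left(Q \right)} = \frac{-6 + 6}{Q} = \frac{0}{Q} = 0$)
$l P + p{\left(7 \right)} = 632 \cdot 180 + 0 = 113760 + 0 = 113760$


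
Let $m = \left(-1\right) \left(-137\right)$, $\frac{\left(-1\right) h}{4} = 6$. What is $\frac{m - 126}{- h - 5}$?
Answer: $\frac{11}{19} \approx 0.57895$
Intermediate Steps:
$h = -24$ ($h = \left(-4\right) 6 = -24$)
$m = 137$
$\frac{m - 126}{- h - 5} = \frac{137 - 126}{\left(-1\right) \left(-24\right) - 5} = \frac{1}{24 - 5} \cdot 11 = \frac{1}{19} \cdot 11 = \frac{11}{19}$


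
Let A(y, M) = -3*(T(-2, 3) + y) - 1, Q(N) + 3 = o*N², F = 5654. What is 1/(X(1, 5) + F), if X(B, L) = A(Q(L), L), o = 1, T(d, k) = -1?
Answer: 1/5590 ≈ 0.00017889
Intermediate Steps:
Q(N) = -3 + N² (Q(N) = -3 + 1*N² = -3 + N²)
A(y, M) = 2 - 3*y (A(y, M) = -3*(-1 + y) - 1 = (3 - 3*y) - 1 = 2 - 3*y)
X(B, L) = 11 - 3*L² (X(B, L) = 2 - 3*(-3 + L²) = 2 + (9 - 3*L²) = 11 - 3*L²)
1/(X(1, 5) + F) = 1/((11 - 3*5²) + 5654) = 1/((11 - 3*25) + 5654) = 1/((11 - 75) + 5654) = 1/(-64 + 5654) = 1/5590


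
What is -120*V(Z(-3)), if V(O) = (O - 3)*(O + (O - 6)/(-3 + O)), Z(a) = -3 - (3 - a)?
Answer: -11160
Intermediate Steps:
Z(a) = -6 + a (Z(a) = -3 + (-3 + a) = -6 + a)
V(O) = (-3 + O)*(O + (-6 + O)/(-3 + O))
-120*V(Z(-3)) = -120*(-6 + (-6 - 3)**2 - 2*(-6 - 3)) = -120*(-6 + (-9)**2 - 2*(-9)) = -120*(-6 + 81 + 18) = -120*93 = -11160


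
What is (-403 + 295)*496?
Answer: -53568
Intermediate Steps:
(-403 + 295)*496 = -108*496 = -53568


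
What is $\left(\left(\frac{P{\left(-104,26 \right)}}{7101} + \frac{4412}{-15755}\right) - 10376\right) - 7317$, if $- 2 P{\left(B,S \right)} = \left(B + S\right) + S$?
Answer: $- \frac{1979457499697}{111876255} \approx -17693.0$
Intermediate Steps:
$P{\left(B,S \right)} = - S - \frac{B}{2}$ ($P{\left(B,S \right)} = - \frac{\left(B + S\right) + S}{2} = - \frac{B + 2 S}{2} = - S - \frac{B}{2}$)
$\left(\left(\frac{P{\left(-104,26 \right)}}{7101} + \frac{4412}{-15755}\right) - 10376\right) - 7317 = \left(\left(\frac{\left(-1\right) 26 - -52}{7101} + \frac{4412}{-15755}\right) - 10376\right) - 7317 = \left(\left(\left(-26 + 52\right) \frac{1}{7101} + 4412 \left(- \frac{1}{15755}\right)\right) - 10376\right) - 7317 = \left(\left(26 \cdot \frac{1}{7101} - \frac{4412}{15755}\right) - 10376\right) - 7317 = \left(\left(\frac{26}{7101} - \frac{4412}{15755}\right) - 10376\right) - 7317 = \left(- \frac{30919982}{111876255} - 10376\right) - 7317 = - \frac{1160858941862}{111876255} - 7317 = - \frac{1979457499697}{111876255}$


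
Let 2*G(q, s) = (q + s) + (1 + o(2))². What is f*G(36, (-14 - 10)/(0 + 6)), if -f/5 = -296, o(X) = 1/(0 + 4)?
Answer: 99345/4 ≈ 24836.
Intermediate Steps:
o(X) = ¼ (o(X) = 1/4 = ¼)
f = 1480 (f = -5*(-296) = 1480)
G(q, s) = 25/32 + q/2 + s/2 (G(q, s) = ((q + s) + (1 + ¼)²)/2 = ((q + s) + (5/4)²)/2 = ((q + s) + 25/16)/2 = (25/16 + q + s)/2 = 25/32 + q/2 + s/2)
f*G(36, (-14 - 10)/(0 + 6)) = 1480*(25/32 + (½)*36 + ((-14 - 10)/(0 + 6))/2) = 1480*(25/32 + 18 + (-24/6)/2) = 1480*(25/32 + 18 + (-24*⅙)/2) = 1480*(25/32 + 18 + (½)*(-4)) = 1480*(25/32 + 18 - 2) = 1480*(537/32) = 99345/4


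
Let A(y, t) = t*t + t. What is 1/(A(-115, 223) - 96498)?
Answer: -1/46546 ≈ -2.1484e-5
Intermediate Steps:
A(y, t) = t + t**2 (A(y, t) = t**2 + t = t + t**2)
1/(A(-115, 223) - 96498) = 1/(223*(1 + 223) - 96498) = 1/(223*224 - 96498) = 1/(49952 - 96498) = 1/(-46546) = -1/46546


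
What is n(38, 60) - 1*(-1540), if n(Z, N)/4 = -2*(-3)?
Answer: 1564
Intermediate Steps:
n(Z, N) = 24 (n(Z, N) = 4*(-2*(-3)) = 4*6 = 24)
n(38, 60) - 1*(-1540) = 24 - 1*(-1540) = 24 + 1540 = 1564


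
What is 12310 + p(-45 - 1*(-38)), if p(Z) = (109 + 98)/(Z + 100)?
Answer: 381679/31 ≈ 12312.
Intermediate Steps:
p(Z) = 207/(100 + Z)
12310 + p(-45 - 1*(-38)) = 12310 + 207/(100 + (-45 - 1*(-38))) = 12310 + 207/(100 + (-45 + 38)) = 12310 + 207/(100 - 7) = 12310 + 207/93 = 12310 + 207*(1/93) = 12310 + 69/31 = 381679/31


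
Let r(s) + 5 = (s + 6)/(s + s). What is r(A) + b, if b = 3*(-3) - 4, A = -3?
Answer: -37/2 ≈ -18.500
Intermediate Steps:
b = -13 (b = -9 - 4 = -13)
r(s) = -5 + (6 + s)/(2*s) (r(s) = -5 + (s + 6)/(s + s) = -5 + (6 + s)/((2*s)) = -5 + (6 + s)*(1/(2*s)) = -5 + (6 + s)/(2*s))
r(A) + b = (-9/2 + 3/(-3)) - 13 = (-9/2 + 3*(-⅓)) - 13 = (-9/2 - 1) - 13 = -11/2 - 13 = -37/2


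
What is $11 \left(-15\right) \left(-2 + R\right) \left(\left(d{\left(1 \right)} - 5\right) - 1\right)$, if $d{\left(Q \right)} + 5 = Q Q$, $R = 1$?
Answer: $-1650$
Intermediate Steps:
$d{\left(Q \right)} = -5 + Q^{2}$ ($d{\left(Q \right)} = -5 + Q Q = -5 + Q^{2}$)
$11 \left(-15\right) \left(-2 + R\right) \left(\left(d{\left(1 \right)} - 5\right) - 1\right) = 11 \left(-15\right) \left(-2 + 1\right) \left(\left(\left(-5 + 1^{2}\right) - 5\right) - 1\right) = - 165 \left(- (\left(\left(-5 + 1\right) - 5\right) - 1)\right) = - 165 \left(- (\left(-4 - 5\right) - 1)\right) = - 165 \left(- (-9 - 1)\right) = - 165 \left(\left(-1\right) \left(-10\right)\right) = \left(-165\right) 10 = -1650$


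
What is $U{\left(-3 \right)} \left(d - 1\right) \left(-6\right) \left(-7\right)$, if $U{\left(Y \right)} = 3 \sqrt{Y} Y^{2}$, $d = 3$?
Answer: $2268 i \sqrt{3} \approx 3928.3 i$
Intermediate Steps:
$U{\left(Y \right)} = 3 Y^{\frac{5}{2}}$
$U{\left(-3 \right)} \left(d - 1\right) \left(-6\right) \left(-7\right) = 3 \left(-3\right)^{\frac{5}{2}} \left(3 - 1\right) \left(-6\right) \left(-7\right) = 3 \cdot 9 i \sqrt{3} \cdot 2 \left(-6\right) \left(-7\right) = 27 i \sqrt{3} \cdot 2 \left(-6\right) \left(-7\right) = 54 i \sqrt{3} \left(-6\right) \left(-7\right) = - 324 i \sqrt{3} \left(-7\right) = 2268 i \sqrt{3}$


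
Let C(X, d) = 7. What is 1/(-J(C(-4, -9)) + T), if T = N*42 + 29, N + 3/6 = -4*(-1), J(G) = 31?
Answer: 1/145 ≈ 0.0068966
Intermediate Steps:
N = 7/2 (N = -1/2 - 4*(-1) = -1/2 + 4 = 7/2 ≈ 3.5000)
T = 176 (T = (7/2)*42 + 29 = 147 + 29 = 176)
1/(-J(C(-4, -9)) + T) = 1/(-1*31 + 176) = 1/(-31 + 176) = 1/145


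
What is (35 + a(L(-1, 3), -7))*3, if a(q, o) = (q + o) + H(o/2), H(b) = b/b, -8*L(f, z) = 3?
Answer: 687/8 ≈ 85.875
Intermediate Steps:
L(f, z) = -3/8 (L(f, z) = -1/8*3 = -3/8)
H(b) = 1
a(q, o) = 1 + o + q (a(q, o) = (q + o) + 1 = (o + q) + 1 = 1 + o + q)
(35 + a(L(-1, 3), -7))*3 = (35 + (1 - 7 - 3/8))*3 = (35 - 51/8)*3 = (229/8)*3 = 687/8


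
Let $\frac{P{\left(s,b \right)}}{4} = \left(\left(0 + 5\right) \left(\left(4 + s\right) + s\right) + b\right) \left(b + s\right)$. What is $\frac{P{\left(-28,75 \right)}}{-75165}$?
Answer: $\frac{6956}{15033} \approx 0.46272$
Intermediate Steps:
$P{\left(s,b \right)} = 4 \left(b + s\right) \left(20 + b + 10 s\right)$ ($P{\left(s,b \right)} = 4 \left(\left(0 + 5\right) \left(\left(4 + s\right) + s\right) + b\right) \left(b + s\right) = 4 \left(5 \left(4 + 2 s\right) + b\right) \left(b + s\right) = 4 \left(\left(20 + 10 s\right) + b\right) \left(b + s\right) = 4 \left(20 + b + 10 s\right) \left(b + s\right) = 4 \left(b + s\right) \left(20 + b + 10 s\right)$)
$\frac{P{\left(-28,75 \right)}}{-75165} = \frac{4 \cdot 75^{2} + 40 \left(-28\right)^{2} + 80 \cdot 75 + 80 \left(-28\right) + 44 \cdot 75 \left(-28\right)}{-75165} = \left(4 \cdot 5625 + 40 \cdot 784 + 6000 - 2240 - 92400\right) \left(- \frac{1}{75165}\right) = \left(22500 + 31360 + 6000 - 2240 - 92400\right) \left(- \frac{1}{75165}\right) = \left(-34780\right) \left(- \frac{1}{75165}\right) = \frac{6956}{15033}$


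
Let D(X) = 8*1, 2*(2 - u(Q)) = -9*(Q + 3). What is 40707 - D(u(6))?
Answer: 40699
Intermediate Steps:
u(Q) = 31/2 + 9*Q/2 (u(Q) = 2 - (-9)*(Q + 3)/2 = 2 - (-9)*(3 + Q)/2 = 2 - (-27 - 9*Q)/2 = 2 + (27/2 + 9*Q/2) = 31/2 + 9*Q/2)
D(X) = 8
40707 - D(u(6)) = 40707 - 1*8 = 40707 - 8 = 40699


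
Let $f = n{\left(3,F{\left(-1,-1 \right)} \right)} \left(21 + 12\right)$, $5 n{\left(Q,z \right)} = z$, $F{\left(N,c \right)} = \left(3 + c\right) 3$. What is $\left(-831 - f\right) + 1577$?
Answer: $\frac{3532}{5} \approx 706.4$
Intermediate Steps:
$F{\left(N,c \right)} = 9 + 3 c$
$n{\left(Q,z \right)} = \frac{z}{5}$
$f = \frac{198}{5}$ ($f = \frac{9 + 3 \left(-1\right)}{5} \left(21 + 12\right) = \frac{9 - 3}{5} \cdot 33 = \frac{1}{5} \cdot 6 \cdot 33 = \frac{6}{5} \cdot 33 = \frac{198}{5} \approx 39.6$)
$\left(-831 - f\right) + 1577 = \left(-831 - \frac{198}{5}\right) + 1577 = - \frac{4353}{5} + 1577 = \frac{3532}{5}$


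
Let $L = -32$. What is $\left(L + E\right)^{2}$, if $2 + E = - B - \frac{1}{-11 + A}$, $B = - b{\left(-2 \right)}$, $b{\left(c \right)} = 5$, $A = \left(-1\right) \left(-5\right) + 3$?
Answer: $\frac{7396}{9} \approx 821.78$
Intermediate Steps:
$A = 8$ ($A = 5 + 3 = 8$)
$B = -5$ ($B = \left(-1\right) 5 = -5$)
$E = \frac{10}{3}$ ($E = -2 - \left(-5 + \frac{1}{-11 + 8}\right) = -2 + \left(5 - \frac{1}{-3}\right) = -2 + \left(5 - - \frac{1}{3}\right) = -2 + \left(5 + \frac{1}{3}\right) = -2 + \frac{16}{3} = \frac{10}{3} \approx 3.3333$)
$\left(L + E\right)^{2} = \left(-32 + \frac{10}{3}\right)^{2} = \left(- \frac{86}{3}\right)^{2} = \frac{7396}{9}$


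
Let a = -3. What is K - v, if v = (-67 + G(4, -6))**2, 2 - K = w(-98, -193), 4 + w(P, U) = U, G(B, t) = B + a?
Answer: -4157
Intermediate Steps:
G(B, t) = -3 + B (G(B, t) = B - 3 = -3 + B)
w(P, U) = -4 + U
K = 199 (K = 2 - (-4 - 193) = 2 - 1*(-197) = 2 + 197 = 199)
v = 4356 (v = (-67 + (-3 + 4))**2 = (-67 + 1)**2 = (-66)**2 = 4356)
K - v = 199 - 1*4356 = 199 - 4356 = -4157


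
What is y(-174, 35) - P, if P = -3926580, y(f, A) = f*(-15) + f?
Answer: 3929016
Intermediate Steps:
y(f, A) = -14*f (y(f, A) = -15*f + f = -14*f)
y(-174, 35) - P = -14*(-174) - 1*(-3926580) = 2436 + 3926580 = 3929016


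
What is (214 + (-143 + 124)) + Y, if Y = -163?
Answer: 32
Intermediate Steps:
(214 + (-143 + 124)) + Y = (214 + (-143 + 124)) - 163 = (214 - 19) - 163 = 195 - 163 = 32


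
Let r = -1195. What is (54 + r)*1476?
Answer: -1684116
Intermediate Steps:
(54 + r)*1476 = (54 - 1195)*1476 = -1141*1476 = -1684116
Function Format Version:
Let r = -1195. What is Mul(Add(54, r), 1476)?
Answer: -1684116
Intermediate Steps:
Mul(Add(54, r), 1476) = Mul(Add(54, -1195), 1476) = Mul(-1141, 1476) = -1684116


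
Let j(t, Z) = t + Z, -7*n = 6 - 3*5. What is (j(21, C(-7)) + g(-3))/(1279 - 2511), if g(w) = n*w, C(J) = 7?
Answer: -169/8624 ≈ -0.019596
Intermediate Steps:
n = 9/7 (n = -(6 - 3*5)/7 = -(6 - 15)/7 = -⅐*(-9) = 9/7 ≈ 1.2857)
g(w) = 9*w/7
j(t, Z) = Z + t
(j(21, C(-7)) + g(-3))/(1279 - 2511) = ((7 + 21) + (9/7)*(-3))/(1279 - 2511) = (28 - 27/7)/(-1232) = (169/7)*(-1/1232) = -169/8624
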